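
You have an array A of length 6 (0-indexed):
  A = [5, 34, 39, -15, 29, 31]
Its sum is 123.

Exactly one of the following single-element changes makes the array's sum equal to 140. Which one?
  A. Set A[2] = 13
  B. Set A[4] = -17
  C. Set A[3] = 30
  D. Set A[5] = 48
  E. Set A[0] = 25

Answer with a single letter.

Answer: D

Derivation:
Option A: A[2] 39->13, delta=-26, new_sum=123+(-26)=97
Option B: A[4] 29->-17, delta=-46, new_sum=123+(-46)=77
Option C: A[3] -15->30, delta=45, new_sum=123+(45)=168
Option D: A[5] 31->48, delta=17, new_sum=123+(17)=140 <-- matches target
Option E: A[0] 5->25, delta=20, new_sum=123+(20)=143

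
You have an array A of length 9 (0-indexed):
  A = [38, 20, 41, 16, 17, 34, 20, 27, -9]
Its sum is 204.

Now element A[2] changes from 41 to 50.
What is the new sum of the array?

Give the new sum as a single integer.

Old value at index 2: 41
New value at index 2: 50
Delta = 50 - 41 = 9
New sum = old_sum + delta = 204 + (9) = 213

Answer: 213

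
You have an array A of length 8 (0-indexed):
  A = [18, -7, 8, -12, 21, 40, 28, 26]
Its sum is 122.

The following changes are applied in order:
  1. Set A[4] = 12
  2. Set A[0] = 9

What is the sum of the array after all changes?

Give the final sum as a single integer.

Answer: 104

Derivation:
Initial sum: 122
Change 1: A[4] 21 -> 12, delta = -9, sum = 113
Change 2: A[0] 18 -> 9, delta = -9, sum = 104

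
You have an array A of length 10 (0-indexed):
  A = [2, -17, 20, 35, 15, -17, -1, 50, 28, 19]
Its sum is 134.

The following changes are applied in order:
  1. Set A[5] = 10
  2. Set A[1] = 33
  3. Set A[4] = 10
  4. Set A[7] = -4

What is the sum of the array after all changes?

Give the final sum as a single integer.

Initial sum: 134
Change 1: A[5] -17 -> 10, delta = 27, sum = 161
Change 2: A[1] -17 -> 33, delta = 50, sum = 211
Change 3: A[4] 15 -> 10, delta = -5, sum = 206
Change 4: A[7] 50 -> -4, delta = -54, sum = 152

Answer: 152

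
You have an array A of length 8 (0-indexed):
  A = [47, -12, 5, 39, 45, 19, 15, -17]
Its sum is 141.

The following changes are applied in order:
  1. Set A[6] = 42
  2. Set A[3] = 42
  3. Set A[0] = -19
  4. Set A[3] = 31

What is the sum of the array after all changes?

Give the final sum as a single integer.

Answer: 94

Derivation:
Initial sum: 141
Change 1: A[6] 15 -> 42, delta = 27, sum = 168
Change 2: A[3] 39 -> 42, delta = 3, sum = 171
Change 3: A[0] 47 -> -19, delta = -66, sum = 105
Change 4: A[3] 42 -> 31, delta = -11, sum = 94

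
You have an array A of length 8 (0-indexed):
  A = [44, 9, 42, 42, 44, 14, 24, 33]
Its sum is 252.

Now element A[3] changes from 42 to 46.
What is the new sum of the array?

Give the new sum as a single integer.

Answer: 256

Derivation:
Old value at index 3: 42
New value at index 3: 46
Delta = 46 - 42 = 4
New sum = old_sum + delta = 252 + (4) = 256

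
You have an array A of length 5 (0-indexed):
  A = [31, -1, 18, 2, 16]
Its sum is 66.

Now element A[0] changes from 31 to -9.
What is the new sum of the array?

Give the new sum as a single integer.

Answer: 26

Derivation:
Old value at index 0: 31
New value at index 0: -9
Delta = -9 - 31 = -40
New sum = old_sum + delta = 66 + (-40) = 26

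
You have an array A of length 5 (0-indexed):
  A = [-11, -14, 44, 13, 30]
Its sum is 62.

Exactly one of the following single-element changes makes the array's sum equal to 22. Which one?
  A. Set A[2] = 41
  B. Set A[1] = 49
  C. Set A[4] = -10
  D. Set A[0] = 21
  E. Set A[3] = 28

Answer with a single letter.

Option A: A[2] 44->41, delta=-3, new_sum=62+(-3)=59
Option B: A[1] -14->49, delta=63, new_sum=62+(63)=125
Option C: A[4] 30->-10, delta=-40, new_sum=62+(-40)=22 <-- matches target
Option D: A[0] -11->21, delta=32, new_sum=62+(32)=94
Option E: A[3] 13->28, delta=15, new_sum=62+(15)=77

Answer: C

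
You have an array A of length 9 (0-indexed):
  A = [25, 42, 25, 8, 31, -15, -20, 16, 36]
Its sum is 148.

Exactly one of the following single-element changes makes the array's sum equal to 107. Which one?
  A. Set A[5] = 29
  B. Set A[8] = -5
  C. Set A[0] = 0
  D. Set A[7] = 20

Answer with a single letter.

Answer: B

Derivation:
Option A: A[5] -15->29, delta=44, new_sum=148+(44)=192
Option B: A[8] 36->-5, delta=-41, new_sum=148+(-41)=107 <-- matches target
Option C: A[0] 25->0, delta=-25, new_sum=148+(-25)=123
Option D: A[7] 16->20, delta=4, new_sum=148+(4)=152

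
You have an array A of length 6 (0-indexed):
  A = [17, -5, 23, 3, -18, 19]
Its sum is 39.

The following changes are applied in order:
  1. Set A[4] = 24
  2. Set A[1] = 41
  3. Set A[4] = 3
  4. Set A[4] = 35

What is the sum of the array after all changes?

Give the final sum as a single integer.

Initial sum: 39
Change 1: A[4] -18 -> 24, delta = 42, sum = 81
Change 2: A[1] -5 -> 41, delta = 46, sum = 127
Change 3: A[4] 24 -> 3, delta = -21, sum = 106
Change 4: A[4] 3 -> 35, delta = 32, sum = 138

Answer: 138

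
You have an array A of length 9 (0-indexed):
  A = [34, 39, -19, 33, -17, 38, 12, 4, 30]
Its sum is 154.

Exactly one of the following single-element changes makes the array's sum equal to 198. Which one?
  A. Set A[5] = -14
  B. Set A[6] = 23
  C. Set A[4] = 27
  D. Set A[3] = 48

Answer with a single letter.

Option A: A[5] 38->-14, delta=-52, new_sum=154+(-52)=102
Option B: A[6] 12->23, delta=11, new_sum=154+(11)=165
Option C: A[4] -17->27, delta=44, new_sum=154+(44)=198 <-- matches target
Option D: A[3] 33->48, delta=15, new_sum=154+(15)=169

Answer: C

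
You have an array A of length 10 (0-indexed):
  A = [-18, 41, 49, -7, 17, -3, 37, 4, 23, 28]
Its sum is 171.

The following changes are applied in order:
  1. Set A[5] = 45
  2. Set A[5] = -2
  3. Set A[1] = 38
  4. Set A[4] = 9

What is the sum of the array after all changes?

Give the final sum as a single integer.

Initial sum: 171
Change 1: A[5] -3 -> 45, delta = 48, sum = 219
Change 2: A[5] 45 -> -2, delta = -47, sum = 172
Change 3: A[1] 41 -> 38, delta = -3, sum = 169
Change 4: A[4] 17 -> 9, delta = -8, sum = 161

Answer: 161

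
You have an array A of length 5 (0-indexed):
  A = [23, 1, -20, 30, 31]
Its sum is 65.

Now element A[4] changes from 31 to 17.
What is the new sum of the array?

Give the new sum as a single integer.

Old value at index 4: 31
New value at index 4: 17
Delta = 17 - 31 = -14
New sum = old_sum + delta = 65 + (-14) = 51

Answer: 51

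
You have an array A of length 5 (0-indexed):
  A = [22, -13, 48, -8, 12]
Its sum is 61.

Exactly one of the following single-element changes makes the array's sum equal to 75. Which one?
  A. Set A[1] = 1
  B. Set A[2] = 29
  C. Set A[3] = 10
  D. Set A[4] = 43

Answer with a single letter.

Option A: A[1] -13->1, delta=14, new_sum=61+(14)=75 <-- matches target
Option B: A[2] 48->29, delta=-19, new_sum=61+(-19)=42
Option C: A[3] -8->10, delta=18, new_sum=61+(18)=79
Option D: A[4] 12->43, delta=31, new_sum=61+(31)=92

Answer: A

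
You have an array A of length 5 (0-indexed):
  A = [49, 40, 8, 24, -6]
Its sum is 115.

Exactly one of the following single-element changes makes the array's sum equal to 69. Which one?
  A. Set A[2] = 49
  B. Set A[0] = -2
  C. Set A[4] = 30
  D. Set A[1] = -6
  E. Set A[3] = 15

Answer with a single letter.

Answer: D

Derivation:
Option A: A[2] 8->49, delta=41, new_sum=115+(41)=156
Option B: A[0] 49->-2, delta=-51, new_sum=115+(-51)=64
Option C: A[4] -6->30, delta=36, new_sum=115+(36)=151
Option D: A[1] 40->-6, delta=-46, new_sum=115+(-46)=69 <-- matches target
Option E: A[3] 24->15, delta=-9, new_sum=115+(-9)=106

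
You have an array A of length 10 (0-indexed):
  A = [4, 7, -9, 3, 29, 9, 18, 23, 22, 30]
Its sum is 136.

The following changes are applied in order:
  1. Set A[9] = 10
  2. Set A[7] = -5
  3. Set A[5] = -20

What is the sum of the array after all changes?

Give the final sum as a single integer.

Answer: 59

Derivation:
Initial sum: 136
Change 1: A[9] 30 -> 10, delta = -20, sum = 116
Change 2: A[7] 23 -> -5, delta = -28, sum = 88
Change 3: A[5] 9 -> -20, delta = -29, sum = 59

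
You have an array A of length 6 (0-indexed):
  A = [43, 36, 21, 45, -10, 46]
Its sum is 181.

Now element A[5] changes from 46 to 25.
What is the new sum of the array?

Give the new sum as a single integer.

Old value at index 5: 46
New value at index 5: 25
Delta = 25 - 46 = -21
New sum = old_sum + delta = 181 + (-21) = 160

Answer: 160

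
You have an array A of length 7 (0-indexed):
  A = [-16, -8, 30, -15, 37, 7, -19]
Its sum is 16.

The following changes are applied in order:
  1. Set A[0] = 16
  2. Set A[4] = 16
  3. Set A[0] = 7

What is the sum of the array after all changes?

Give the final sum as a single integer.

Initial sum: 16
Change 1: A[0] -16 -> 16, delta = 32, sum = 48
Change 2: A[4] 37 -> 16, delta = -21, sum = 27
Change 3: A[0] 16 -> 7, delta = -9, sum = 18

Answer: 18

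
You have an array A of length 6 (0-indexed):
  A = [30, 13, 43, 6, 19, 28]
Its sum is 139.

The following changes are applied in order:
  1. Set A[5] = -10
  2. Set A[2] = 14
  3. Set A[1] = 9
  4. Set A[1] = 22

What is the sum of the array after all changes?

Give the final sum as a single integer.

Answer: 81

Derivation:
Initial sum: 139
Change 1: A[5] 28 -> -10, delta = -38, sum = 101
Change 2: A[2] 43 -> 14, delta = -29, sum = 72
Change 3: A[1] 13 -> 9, delta = -4, sum = 68
Change 4: A[1] 9 -> 22, delta = 13, sum = 81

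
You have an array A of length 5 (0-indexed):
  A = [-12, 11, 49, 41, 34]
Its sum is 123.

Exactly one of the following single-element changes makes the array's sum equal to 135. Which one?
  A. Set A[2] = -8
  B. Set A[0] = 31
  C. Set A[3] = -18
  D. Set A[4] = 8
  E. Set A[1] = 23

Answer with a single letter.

Answer: E

Derivation:
Option A: A[2] 49->-8, delta=-57, new_sum=123+(-57)=66
Option B: A[0] -12->31, delta=43, new_sum=123+(43)=166
Option C: A[3] 41->-18, delta=-59, new_sum=123+(-59)=64
Option D: A[4] 34->8, delta=-26, new_sum=123+(-26)=97
Option E: A[1] 11->23, delta=12, new_sum=123+(12)=135 <-- matches target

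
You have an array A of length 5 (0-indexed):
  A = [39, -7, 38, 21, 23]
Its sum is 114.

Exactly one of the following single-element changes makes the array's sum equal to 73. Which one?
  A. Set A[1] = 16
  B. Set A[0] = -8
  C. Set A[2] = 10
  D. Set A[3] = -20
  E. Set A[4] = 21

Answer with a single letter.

Option A: A[1] -7->16, delta=23, new_sum=114+(23)=137
Option B: A[0] 39->-8, delta=-47, new_sum=114+(-47)=67
Option C: A[2] 38->10, delta=-28, new_sum=114+(-28)=86
Option D: A[3] 21->-20, delta=-41, new_sum=114+(-41)=73 <-- matches target
Option E: A[4] 23->21, delta=-2, new_sum=114+(-2)=112

Answer: D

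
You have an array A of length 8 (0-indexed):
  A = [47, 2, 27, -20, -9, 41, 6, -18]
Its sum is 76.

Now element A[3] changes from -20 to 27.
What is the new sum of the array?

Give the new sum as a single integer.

Answer: 123

Derivation:
Old value at index 3: -20
New value at index 3: 27
Delta = 27 - -20 = 47
New sum = old_sum + delta = 76 + (47) = 123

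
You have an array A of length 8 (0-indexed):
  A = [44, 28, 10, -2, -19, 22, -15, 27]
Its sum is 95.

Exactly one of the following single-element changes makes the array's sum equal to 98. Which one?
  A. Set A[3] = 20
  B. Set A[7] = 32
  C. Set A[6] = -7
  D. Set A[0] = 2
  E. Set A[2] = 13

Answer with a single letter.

Option A: A[3] -2->20, delta=22, new_sum=95+(22)=117
Option B: A[7] 27->32, delta=5, new_sum=95+(5)=100
Option C: A[6] -15->-7, delta=8, new_sum=95+(8)=103
Option D: A[0] 44->2, delta=-42, new_sum=95+(-42)=53
Option E: A[2] 10->13, delta=3, new_sum=95+(3)=98 <-- matches target

Answer: E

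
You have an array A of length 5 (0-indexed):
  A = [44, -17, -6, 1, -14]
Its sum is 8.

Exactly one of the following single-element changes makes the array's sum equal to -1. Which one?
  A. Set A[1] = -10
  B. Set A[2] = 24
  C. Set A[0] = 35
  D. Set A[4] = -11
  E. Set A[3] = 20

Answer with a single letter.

Option A: A[1] -17->-10, delta=7, new_sum=8+(7)=15
Option B: A[2] -6->24, delta=30, new_sum=8+(30)=38
Option C: A[0] 44->35, delta=-9, new_sum=8+(-9)=-1 <-- matches target
Option D: A[4] -14->-11, delta=3, new_sum=8+(3)=11
Option E: A[3] 1->20, delta=19, new_sum=8+(19)=27

Answer: C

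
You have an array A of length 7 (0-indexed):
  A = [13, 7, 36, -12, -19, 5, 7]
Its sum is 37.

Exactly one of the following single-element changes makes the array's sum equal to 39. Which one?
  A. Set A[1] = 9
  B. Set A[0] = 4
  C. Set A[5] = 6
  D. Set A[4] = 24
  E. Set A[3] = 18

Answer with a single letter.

Option A: A[1] 7->9, delta=2, new_sum=37+(2)=39 <-- matches target
Option B: A[0] 13->4, delta=-9, new_sum=37+(-9)=28
Option C: A[5] 5->6, delta=1, new_sum=37+(1)=38
Option D: A[4] -19->24, delta=43, new_sum=37+(43)=80
Option E: A[3] -12->18, delta=30, new_sum=37+(30)=67

Answer: A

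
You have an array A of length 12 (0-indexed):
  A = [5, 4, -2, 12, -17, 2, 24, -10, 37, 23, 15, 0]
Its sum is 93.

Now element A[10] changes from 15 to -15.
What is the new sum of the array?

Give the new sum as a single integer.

Answer: 63

Derivation:
Old value at index 10: 15
New value at index 10: -15
Delta = -15 - 15 = -30
New sum = old_sum + delta = 93 + (-30) = 63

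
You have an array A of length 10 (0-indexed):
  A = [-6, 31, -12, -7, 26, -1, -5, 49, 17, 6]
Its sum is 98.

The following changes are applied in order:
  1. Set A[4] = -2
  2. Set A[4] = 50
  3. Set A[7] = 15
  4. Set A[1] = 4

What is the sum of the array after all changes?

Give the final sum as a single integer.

Answer: 61

Derivation:
Initial sum: 98
Change 1: A[4] 26 -> -2, delta = -28, sum = 70
Change 2: A[4] -2 -> 50, delta = 52, sum = 122
Change 3: A[7] 49 -> 15, delta = -34, sum = 88
Change 4: A[1] 31 -> 4, delta = -27, sum = 61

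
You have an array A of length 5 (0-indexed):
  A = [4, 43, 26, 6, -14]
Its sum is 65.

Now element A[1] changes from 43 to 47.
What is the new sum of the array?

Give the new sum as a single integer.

Answer: 69

Derivation:
Old value at index 1: 43
New value at index 1: 47
Delta = 47 - 43 = 4
New sum = old_sum + delta = 65 + (4) = 69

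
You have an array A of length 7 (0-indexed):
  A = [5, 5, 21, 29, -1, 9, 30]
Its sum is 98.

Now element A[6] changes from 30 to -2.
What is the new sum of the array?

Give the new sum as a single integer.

Answer: 66

Derivation:
Old value at index 6: 30
New value at index 6: -2
Delta = -2 - 30 = -32
New sum = old_sum + delta = 98 + (-32) = 66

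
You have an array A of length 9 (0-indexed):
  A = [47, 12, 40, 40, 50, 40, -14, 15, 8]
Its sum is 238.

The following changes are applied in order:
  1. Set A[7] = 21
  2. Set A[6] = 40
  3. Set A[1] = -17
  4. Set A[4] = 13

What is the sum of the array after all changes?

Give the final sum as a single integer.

Answer: 232

Derivation:
Initial sum: 238
Change 1: A[7] 15 -> 21, delta = 6, sum = 244
Change 2: A[6] -14 -> 40, delta = 54, sum = 298
Change 3: A[1] 12 -> -17, delta = -29, sum = 269
Change 4: A[4] 50 -> 13, delta = -37, sum = 232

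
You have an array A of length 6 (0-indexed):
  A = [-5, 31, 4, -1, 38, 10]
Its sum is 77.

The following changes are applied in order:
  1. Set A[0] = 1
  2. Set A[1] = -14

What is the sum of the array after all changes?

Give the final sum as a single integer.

Initial sum: 77
Change 1: A[0] -5 -> 1, delta = 6, sum = 83
Change 2: A[1] 31 -> -14, delta = -45, sum = 38

Answer: 38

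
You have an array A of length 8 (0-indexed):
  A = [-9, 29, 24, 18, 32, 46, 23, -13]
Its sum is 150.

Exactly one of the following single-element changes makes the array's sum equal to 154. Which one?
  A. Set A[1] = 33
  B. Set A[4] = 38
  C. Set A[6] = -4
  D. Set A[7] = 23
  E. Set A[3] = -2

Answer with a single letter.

Option A: A[1] 29->33, delta=4, new_sum=150+(4)=154 <-- matches target
Option B: A[4] 32->38, delta=6, new_sum=150+(6)=156
Option C: A[6] 23->-4, delta=-27, new_sum=150+(-27)=123
Option D: A[7] -13->23, delta=36, new_sum=150+(36)=186
Option E: A[3] 18->-2, delta=-20, new_sum=150+(-20)=130

Answer: A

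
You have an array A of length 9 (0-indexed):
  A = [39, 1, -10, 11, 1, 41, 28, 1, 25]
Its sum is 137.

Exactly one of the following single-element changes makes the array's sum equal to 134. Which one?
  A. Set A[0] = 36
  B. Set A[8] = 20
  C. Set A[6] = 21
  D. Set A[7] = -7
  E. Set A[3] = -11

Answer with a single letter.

Option A: A[0] 39->36, delta=-3, new_sum=137+(-3)=134 <-- matches target
Option B: A[8] 25->20, delta=-5, new_sum=137+(-5)=132
Option C: A[6] 28->21, delta=-7, new_sum=137+(-7)=130
Option D: A[7] 1->-7, delta=-8, new_sum=137+(-8)=129
Option E: A[3] 11->-11, delta=-22, new_sum=137+(-22)=115

Answer: A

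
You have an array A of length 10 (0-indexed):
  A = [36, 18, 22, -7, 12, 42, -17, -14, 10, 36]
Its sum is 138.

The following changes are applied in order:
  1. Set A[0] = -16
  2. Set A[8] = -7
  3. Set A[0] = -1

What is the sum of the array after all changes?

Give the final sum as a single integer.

Answer: 84

Derivation:
Initial sum: 138
Change 1: A[0] 36 -> -16, delta = -52, sum = 86
Change 2: A[8] 10 -> -7, delta = -17, sum = 69
Change 3: A[0] -16 -> -1, delta = 15, sum = 84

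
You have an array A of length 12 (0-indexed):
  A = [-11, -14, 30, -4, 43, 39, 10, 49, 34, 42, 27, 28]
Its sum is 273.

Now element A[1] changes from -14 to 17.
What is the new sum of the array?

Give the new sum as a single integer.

Answer: 304

Derivation:
Old value at index 1: -14
New value at index 1: 17
Delta = 17 - -14 = 31
New sum = old_sum + delta = 273 + (31) = 304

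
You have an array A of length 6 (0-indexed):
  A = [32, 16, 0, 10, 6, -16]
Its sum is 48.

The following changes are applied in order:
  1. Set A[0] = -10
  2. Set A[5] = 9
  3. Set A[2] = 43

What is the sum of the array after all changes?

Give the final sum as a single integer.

Initial sum: 48
Change 1: A[0] 32 -> -10, delta = -42, sum = 6
Change 2: A[5] -16 -> 9, delta = 25, sum = 31
Change 3: A[2] 0 -> 43, delta = 43, sum = 74

Answer: 74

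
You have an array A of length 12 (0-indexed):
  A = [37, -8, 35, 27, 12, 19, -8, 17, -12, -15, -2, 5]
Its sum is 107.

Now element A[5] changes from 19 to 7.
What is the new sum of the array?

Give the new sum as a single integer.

Old value at index 5: 19
New value at index 5: 7
Delta = 7 - 19 = -12
New sum = old_sum + delta = 107 + (-12) = 95

Answer: 95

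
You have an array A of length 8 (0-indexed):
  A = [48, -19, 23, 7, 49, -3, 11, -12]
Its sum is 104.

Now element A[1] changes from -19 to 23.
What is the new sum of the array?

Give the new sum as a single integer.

Old value at index 1: -19
New value at index 1: 23
Delta = 23 - -19 = 42
New sum = old_sum + delta = 104 + (42) = 146

Answer: 146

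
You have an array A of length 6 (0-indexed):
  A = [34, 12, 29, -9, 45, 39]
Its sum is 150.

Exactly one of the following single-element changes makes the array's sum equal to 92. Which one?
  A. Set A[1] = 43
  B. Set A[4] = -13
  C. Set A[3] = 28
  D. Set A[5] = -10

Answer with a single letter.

Option A: A[1] 12->43, delta=31, new_sum=150+(31)=181
Option B: A[4] 45->-13, delta=-58, new_sum=150+(-58)=92 <-- matches target
Option C: A[3] -9->28, delta=37, new_sum=150+(37)=187
Option D: A[5] 39->-10, delta=-49, new_sum=150+(-49)=101

Answer: B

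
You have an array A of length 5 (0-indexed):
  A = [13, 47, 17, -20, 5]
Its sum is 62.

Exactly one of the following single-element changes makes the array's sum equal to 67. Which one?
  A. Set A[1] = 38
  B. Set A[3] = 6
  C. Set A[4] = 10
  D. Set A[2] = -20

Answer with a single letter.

Answer: C

Derivation:
Option A: A[1] 47->38, delta=-9, new_sum=62+(-9)=53
Option B: A[3] -20->6, delta=26, new_sum=62+(26)=88
Option C: A[4] 5->10, delta=5, new_sum=62+(5)=67 <-- matches target
Option D: A[2] 17->-20, delta=-37, new_sum=62+(-37)=25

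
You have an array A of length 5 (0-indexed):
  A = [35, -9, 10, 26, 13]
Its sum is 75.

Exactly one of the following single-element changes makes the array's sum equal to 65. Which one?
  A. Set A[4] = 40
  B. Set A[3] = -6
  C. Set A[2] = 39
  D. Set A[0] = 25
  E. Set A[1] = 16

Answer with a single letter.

Option A: A[4] 13->40, delta=27, new_sum=75+(27)=102
Option B: A[3] 26->-6, delta=-32, new_sum=75+(-32)=43
Option C: A[2] 10->39, delta=29, new_sum=75+(29)=104
Option D: A[0] 35->25, delta=-10, new_sum=75+(-10)=65 <-- matches target
Option E: A[1] -9->16, delta=25, new_sum=75+(25)=100

Answer: D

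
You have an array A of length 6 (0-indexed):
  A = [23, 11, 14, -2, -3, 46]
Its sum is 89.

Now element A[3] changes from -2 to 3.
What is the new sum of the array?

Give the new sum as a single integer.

Answer: 94

Derivation:
Old value at index 3: -2
New value at index 3: 3
Delta = 3 - -2 = 5
New sum = old_sum + delta = 89 + (5) = 94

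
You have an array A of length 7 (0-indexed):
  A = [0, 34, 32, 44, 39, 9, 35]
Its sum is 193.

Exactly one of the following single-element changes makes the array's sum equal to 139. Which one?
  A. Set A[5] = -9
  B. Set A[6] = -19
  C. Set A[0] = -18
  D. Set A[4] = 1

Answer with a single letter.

Option A: A[5] 9->-9, delta=-18, new_sum=193+(-18)=175
Option B: A[6] 35->-19, delta=-54, new_sum=193+(-54)=139 <-- matches target
Option C: A[0] 0->-18, delta=-18, new_sum=193+(-18)=175
Option D: A[4] 39->1, delta=-38, new_sum=193+(-38)=155

Answer: B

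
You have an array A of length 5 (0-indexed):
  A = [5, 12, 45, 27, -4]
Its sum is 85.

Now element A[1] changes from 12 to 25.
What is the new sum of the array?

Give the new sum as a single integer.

Answer: 98

Derivation:
Old value at index 1: 12
New value at index 1: 25
Delta = 25 - 12 = 13
New sum = old_sum + delta = 85 + (13) = 98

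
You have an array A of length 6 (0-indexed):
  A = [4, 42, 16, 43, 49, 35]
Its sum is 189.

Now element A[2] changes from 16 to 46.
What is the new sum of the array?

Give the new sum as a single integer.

Answer: 219

Derivation:
Old value at index 2: 16
New value at index 2: 46
Delta = 46 - 16 = 30
New sum = old_sum + delta = 189 + (30) = 219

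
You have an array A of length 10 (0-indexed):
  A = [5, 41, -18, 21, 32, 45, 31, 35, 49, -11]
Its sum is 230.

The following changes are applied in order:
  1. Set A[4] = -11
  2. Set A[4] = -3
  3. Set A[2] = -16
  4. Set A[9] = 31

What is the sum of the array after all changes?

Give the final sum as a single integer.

Initial sum: 230
Change 1: A[4] 32 -> -11, delta = -43, sum = 187
Change 2: A[4] -11 -> -3, delta = 8, sum = 195
Change 3: A[2] -18 -> -16, delta = 2, sum = 197
Change 4: A[9] -11 -> 31, delta = 42, sum = 239

Answer: 239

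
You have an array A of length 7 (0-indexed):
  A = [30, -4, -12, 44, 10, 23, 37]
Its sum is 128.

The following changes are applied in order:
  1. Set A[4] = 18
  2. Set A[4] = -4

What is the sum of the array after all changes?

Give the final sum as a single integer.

Answer: 114

Derivation:
Initial sum: 128
Change 1: A[4] 10 -> 18, delta = 8, sum = 136
Change 2: A[4] 18 -> -4, delta = -22, sum = 114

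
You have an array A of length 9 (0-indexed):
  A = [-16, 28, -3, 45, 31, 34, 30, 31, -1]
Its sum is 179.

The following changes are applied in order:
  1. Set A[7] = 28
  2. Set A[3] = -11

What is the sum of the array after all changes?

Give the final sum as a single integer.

Answer: 120

Derivation:
Initial sum: 179
Change 1: A[7] 31 -> 28, delta = -3, sum = 176
Change 2: A[3] 45 -> -11, delta = -56, sum = 120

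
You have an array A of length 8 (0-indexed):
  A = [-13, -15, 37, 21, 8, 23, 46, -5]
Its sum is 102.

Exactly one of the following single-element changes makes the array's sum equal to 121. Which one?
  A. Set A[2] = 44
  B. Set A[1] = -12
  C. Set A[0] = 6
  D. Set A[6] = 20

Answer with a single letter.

Answer: C

Derivation:
Option A: A[2] 37->44, delta=7, new_sum=102+(7)=109
Option B: A[1] -15->-12, delta=3, new_sum=102+(3)=105
Option C: A[0] -13->6, delta=19, new_sum=102+(19)=121 <-- matches target
Option D: A[6] 46->20, delta=-26, new_sum=102+(-26)=76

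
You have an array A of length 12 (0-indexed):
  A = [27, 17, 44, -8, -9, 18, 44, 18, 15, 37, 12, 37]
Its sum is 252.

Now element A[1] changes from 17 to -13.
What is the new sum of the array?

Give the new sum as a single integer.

Old value at index 1: 17
New value at index 1: -13
Delta = -13 - 17 = -30
New sum = old_sum + delta = 252 + (-30) = 222

Answer: 222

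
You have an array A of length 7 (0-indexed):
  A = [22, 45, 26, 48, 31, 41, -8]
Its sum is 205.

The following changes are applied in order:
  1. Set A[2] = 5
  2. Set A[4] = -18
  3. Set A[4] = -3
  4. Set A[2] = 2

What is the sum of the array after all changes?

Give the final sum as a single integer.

Answer: 147

Derivation:
Initial sum: 205
Change 1: A[2] 26 -> 5, delta = -21, sum = 184
Change 2: A[4] 31 -> -18, delta = -49, sum = 135
Change 3: A[4] -18 -> -3, delta = 15, sum = 150
Change 4: A[2] 5 -> 2, delta = -3, sum = 147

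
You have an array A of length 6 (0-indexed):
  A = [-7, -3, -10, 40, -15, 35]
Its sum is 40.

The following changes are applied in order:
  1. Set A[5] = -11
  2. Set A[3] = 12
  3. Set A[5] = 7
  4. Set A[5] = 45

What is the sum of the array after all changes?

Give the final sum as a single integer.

Answer: 22

Derivation:
Initial sum: 40
Change 1: A[5] 35 -> -11, delta = -46, sum = -6
Change 2: A[3] 40 -> 12, delta = -28, sum = -34
Change 3: A[5] -11 -> 7, delta = 18, sum = -16
Change 4: A[5] 7 -> 45, delta = 38, sum = 22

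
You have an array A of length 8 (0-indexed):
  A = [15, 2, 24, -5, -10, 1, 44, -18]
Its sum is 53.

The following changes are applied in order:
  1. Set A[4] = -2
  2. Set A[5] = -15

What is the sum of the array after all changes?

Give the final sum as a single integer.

Answer: 45

Derivation:
Initial sum: 53
Change 1: A[4] -10 -> -2, delta = 8, sum = 61
Change 2: A[5] 1 -> -15, delta = -16, sum = 45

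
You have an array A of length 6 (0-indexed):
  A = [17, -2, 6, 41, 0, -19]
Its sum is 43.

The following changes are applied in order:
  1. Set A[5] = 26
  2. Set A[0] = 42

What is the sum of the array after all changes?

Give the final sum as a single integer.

Answer: 113

Derivation:
Initial sum: 43
Change 1: A[5] -19 -> 26, delta = 45, sum = 88
Change 2: A[0] 17 -> 42, delta = 25, sum = 113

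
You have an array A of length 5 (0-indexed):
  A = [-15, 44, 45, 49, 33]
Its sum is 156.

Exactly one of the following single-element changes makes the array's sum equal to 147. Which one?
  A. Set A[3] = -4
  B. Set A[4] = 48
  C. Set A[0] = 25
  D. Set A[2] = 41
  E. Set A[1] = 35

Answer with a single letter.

Option A: A[3] 49->-4, delta=-53, new_sum=156+(-53)=103
Option B: A[4] 33->48, delta=15, new_sum=156+(15)=171
Option C: A[0] -15->25, delta=40, new_sum=156+(40)=196
Option D: A[2] 45->41, delta=-4, new_sum=156+(-4)=152
Option E: A[1] 44->35, delta=-9, new_sum=156+(-9)=147 <-- matches target

Answer: E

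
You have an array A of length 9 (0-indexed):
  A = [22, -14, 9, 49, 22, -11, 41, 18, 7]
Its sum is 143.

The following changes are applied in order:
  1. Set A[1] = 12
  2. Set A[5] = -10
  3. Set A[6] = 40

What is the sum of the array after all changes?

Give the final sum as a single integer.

Answer: 169

Derivation:
Initial sum: 143
Change 1: A[1] -14 -> 12, delta = 26, sum = 169
Change 2: A[5] -11 -> -10, delta = 1, sum = 170
Change 3: A[6] 41 -> 40, delta = -1, sum = 169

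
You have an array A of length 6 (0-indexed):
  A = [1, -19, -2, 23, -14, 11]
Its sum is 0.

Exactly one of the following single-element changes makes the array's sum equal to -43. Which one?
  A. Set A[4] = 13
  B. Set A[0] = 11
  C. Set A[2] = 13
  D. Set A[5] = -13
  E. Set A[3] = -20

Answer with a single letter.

Option A: A[4] -14->13, delta=27, new_sum=0+(27)=27
Option B: A[0] 1->11, delta=10, new_sum=0+(10)=10
Option C: A[2] -2->13, delta=15, new_sum=0+(15)=15
Option D: A[5] 11->-13, delta=-24, new_sum=0+(-24)=-24
Option E: A[3] 23->-20, delta=-43, new_sum=0+(-43)=-43 <-- matches target

Answer: E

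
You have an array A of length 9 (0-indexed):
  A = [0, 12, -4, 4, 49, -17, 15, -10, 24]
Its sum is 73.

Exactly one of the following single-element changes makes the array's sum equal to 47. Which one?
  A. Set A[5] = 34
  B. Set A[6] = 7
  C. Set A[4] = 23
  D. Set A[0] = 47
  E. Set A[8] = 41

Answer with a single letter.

Option A: A[5] -17->34, delta=51, new_sum=73+(51)=124
Option B: A[6] 15->7, delta=-8, new_sum=73+(-8)=65
Option C: A[4] 49->23, delta=-26, new_sum=73+(-26)=47 <-- matches target
Option D: A[0] 0->47, delta=47, new_sum=73+(47)=120
Option E: A[8] 24->41, delta=17, new_sum=73+(17)=90

Answer: C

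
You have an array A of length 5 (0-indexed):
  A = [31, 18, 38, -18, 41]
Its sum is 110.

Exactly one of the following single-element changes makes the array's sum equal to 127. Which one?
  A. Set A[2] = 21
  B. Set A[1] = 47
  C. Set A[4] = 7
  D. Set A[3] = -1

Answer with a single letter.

Answer: D

Derivation:
Option A: A[2] 38->21, delta=-17, new_sum=110+(-17)=93
Option B: A[1] 18->47, delta=29, new_sum=110+(29)=139
Option C: A[4] 41->7, delta=-34, new_sum=110+(-34)=76
Option D: A[3] -18->-1, delta=17, new_sum=110+(17)=127 <-- matches target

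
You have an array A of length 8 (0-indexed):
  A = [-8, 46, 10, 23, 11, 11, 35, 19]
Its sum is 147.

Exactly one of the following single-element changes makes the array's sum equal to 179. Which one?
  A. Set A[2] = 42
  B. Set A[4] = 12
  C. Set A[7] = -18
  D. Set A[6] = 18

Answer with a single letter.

Option A: A[2] 10->42, delta=32, new_sum=147+(32)=179 <-- matches target
Option B: A[4] 11->12, delta=1, new_sum=147+(1)=148
Option C: A[7] 19->-18, delta=-37, new_sum=147+(-37)=110
Option D: A[6] 35->18, delta=-17, new_sum=147+(-17)=130

Answer: A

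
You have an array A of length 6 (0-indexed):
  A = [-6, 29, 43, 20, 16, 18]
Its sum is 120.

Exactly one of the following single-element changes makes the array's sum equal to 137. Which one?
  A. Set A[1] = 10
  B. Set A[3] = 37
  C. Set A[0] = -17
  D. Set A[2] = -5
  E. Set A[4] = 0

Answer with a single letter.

Option A: A[1] 29->10, delta=-19, new_sum=120+(-19)=101
Option B: A[3] 20->37, delta=17, new_sum=120+(17)=137 <-- matches target
Option C: A[0] -6->-17, delta=-11, new_sum=120+(-11)=109
Option D: A[2] 43->-5, delta=-48, new_sum=120+(-48)=72
Option E: A[4] 16->0, delta=-16, new_sum=120+(-16)=104

Answer: B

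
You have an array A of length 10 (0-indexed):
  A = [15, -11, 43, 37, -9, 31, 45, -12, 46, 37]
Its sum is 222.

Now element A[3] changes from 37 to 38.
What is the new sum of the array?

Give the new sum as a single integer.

Answer: 223

Derivation:
Old value at index 3: 37
New value at index 3: 38
Delta = 38 - 37 = 1
New sum = old_sum + delta = 222 + (1) = 223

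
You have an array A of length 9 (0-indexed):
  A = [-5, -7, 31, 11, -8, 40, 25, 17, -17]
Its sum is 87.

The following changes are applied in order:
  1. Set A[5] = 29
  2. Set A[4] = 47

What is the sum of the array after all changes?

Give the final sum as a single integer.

Answer: 131

Derivation:
Initial sum: 87
Change 1: A[5] 40 -> 29, delta = -11, sum = 76
Change 2: A[4] -8 -> 47, delta = 55, sum = 131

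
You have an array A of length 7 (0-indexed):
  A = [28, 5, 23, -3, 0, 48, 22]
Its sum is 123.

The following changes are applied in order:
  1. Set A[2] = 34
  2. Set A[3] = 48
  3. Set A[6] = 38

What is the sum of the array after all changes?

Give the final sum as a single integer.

Answer: 201

Derivation:
Initial sum: 123
Change 1: A[2] 23 -> 34, delta = 11, sum = 134
Change 2: A[3] -3 -> 48, delta = 51, sum = 185
Change 3: A[6] 22 -> 38, delta = 16, sum = 201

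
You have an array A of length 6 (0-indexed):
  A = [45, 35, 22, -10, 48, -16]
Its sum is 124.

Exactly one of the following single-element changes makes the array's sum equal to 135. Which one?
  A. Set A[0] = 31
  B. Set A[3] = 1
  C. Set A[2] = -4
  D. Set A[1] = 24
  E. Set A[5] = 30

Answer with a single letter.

Option A: A[0] 45->31, delta=-14, new_sum=124+(-14)=110
Option B: A[3] -10->1, delta=11, new_sum=124+(11)=135 <-- matches target
Option C: A[2] 22->-4, delta=-26, new_sum=124+(-26)=98
Option D: A[1] 35->24, delta=-11, new_sum=124+(-11)=113
Option E: A[5] -16->30, delta=46, new_sum=124+(46)=170

Answer: B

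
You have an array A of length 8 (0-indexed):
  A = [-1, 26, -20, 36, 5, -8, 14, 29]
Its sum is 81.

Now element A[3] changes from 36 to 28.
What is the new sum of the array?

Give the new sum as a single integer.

Old value at index 3: 36
New value at index 3: 28
Delta = 28 - 36 = -8
New sum = old_sum + delta = 81 + (-8) = 73

Answer: 73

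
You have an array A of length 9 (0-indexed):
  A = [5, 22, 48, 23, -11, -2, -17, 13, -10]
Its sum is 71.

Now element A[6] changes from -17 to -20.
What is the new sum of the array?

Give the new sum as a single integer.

Old value at index 6: -17
New value at index 6: -20
Delta = -20 - -17 = -3
New sum = old_sum + delta = 71 + (-3) = 68

Answer: 68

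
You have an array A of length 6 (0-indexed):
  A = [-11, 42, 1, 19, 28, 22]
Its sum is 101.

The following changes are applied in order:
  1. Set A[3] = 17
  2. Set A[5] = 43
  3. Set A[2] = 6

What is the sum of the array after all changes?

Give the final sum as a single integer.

Initial sum: 101
Change 1: A[3] 19 -> 17, delta = -2, sum = 99
Change 2: A[5] 22 -> 43, delta = 21, sum = 120
Change 3: A[2] 1 -> 6, delta = 5, sum = 125

Answer: 125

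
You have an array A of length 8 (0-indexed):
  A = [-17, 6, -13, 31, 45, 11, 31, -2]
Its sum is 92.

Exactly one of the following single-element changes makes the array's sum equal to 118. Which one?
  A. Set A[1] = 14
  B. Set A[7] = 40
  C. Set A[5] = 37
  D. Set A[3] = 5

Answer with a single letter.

Option A: A[1] 6->14, delta=8, new_sum=92+(8)=100
Option B: A[7] -2->40, delta=42, new_sum=92+(42)=134
Option C: A[5] 11->37, delta=26, new_sum=92+(26)=118 <-- matches target
Option D: A[3] 31->5, delta=-26, new_sum=92+(-26)=66

Answer: C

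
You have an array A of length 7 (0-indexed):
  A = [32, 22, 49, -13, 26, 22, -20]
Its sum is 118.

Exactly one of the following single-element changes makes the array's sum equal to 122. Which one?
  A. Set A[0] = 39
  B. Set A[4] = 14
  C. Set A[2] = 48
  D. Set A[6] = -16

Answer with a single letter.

Answer: D

Derivation:
Option A: A[0] 32->39, delta=7, new_sum=118+(7)=125
Option B: A[4] 26->14, delta=-12, new_sum=118+(-12)=106
Option C: A[2] 49->48, delta=-1, new_sum=118+(-1)=117
Option D: A[6] -20->-16, delta=4, new_sum=118+(4)=122 <-- matches target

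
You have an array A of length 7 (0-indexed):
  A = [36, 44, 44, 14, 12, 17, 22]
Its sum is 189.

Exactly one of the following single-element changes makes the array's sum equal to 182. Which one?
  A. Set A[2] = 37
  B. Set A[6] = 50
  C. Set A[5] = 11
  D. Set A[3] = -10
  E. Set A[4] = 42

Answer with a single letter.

Option A: A[2] 44->37, delta=-7, new_sum=189+(-7)=182 <-- matches target
Option B: A[6] 22->50, delta=28, new_sum=189+(28)=217
Option C: A[5] 17->11, delta=-6, new_sum=189+(-6)=183
Option D: A[3] 14->-10, delta=-24, new_sum=189+(-24)=165
Option E: A[4] 12->42, delta=30, new_sum=189+(30)=219

Answer: A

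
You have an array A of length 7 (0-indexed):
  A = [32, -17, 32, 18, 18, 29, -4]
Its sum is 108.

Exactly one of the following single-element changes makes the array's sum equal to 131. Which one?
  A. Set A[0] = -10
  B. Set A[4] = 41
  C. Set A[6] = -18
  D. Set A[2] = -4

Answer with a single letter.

Answer: B

Derivation:
Option A: A[0] 32->-10, delta=-42, new_sum=108+(-42)=66
Option B: A[4] 18->41, delta=23, new_sum=108+(23)=131 <-- matches target
Option C: A[6] -4->-18, delta=-14, new_sum=108+(-14)=94
Option D: A[2] 32->-4, delta=-36, new_sum=108+(-36)=72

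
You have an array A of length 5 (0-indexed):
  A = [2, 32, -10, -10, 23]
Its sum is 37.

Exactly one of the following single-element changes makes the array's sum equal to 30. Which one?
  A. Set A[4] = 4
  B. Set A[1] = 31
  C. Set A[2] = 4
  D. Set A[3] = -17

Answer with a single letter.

Option A: A[4] 23->4, delta=-19, new_sum=37+(-19)=18
Option B: A[1] 32->31, delta=-1, new_sum=37+(-1)=36
Option C: A[2] -10->4, delta=14, new_sum=37+(14)=51
Option D: A[3] -10->-17, delta=-7, new_sum=37+(-7)=30 <-- matches target

Answer: D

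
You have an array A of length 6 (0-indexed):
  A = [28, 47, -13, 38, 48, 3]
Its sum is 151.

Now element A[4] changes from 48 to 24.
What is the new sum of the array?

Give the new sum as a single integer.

Answer: 127

Derivation:
Old value at index 4: 48
New value at index 4: 24
Delta = 24 - 48 = -24
New sum = old_sum + delta = 151 + (-24) = 127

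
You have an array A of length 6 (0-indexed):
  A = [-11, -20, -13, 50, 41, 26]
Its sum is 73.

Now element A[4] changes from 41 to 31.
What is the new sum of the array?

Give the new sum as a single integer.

Answer: 63

Derivation:
Old value at index 4: 41
New value at index 4: 31
Delta = 31 - 41 = -10
New sum = old_sum + delta = 73 + (-10) = 63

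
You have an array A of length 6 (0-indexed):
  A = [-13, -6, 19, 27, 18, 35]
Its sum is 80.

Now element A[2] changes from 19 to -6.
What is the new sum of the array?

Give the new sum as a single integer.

Old value at index 2: 19
New value at index 2: -6
Delta = -6 - 19 = -25
New sum = old_sum + delta = 80 + (-25) = 55

Answer: 55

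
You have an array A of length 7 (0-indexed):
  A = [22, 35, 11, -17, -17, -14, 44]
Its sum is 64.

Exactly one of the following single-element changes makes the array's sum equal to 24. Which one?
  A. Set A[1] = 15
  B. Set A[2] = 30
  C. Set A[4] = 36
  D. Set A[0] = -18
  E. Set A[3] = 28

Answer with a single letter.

Option A: A[1] 35->15, delta=-20, new_sum=64+(-20)=44
Option B: A[2] 11->30, delta=19, new_sum=64+(19)=83
Option C: A[4] -17->36, delta=53, new_sum=64+(53)=117
Option D: A[0] 22->-18, delta=-40, new_sum=64+(-40)=24 <-- matches target
Option E: A[3] -17->28, delta=45, new_sum=64+(45)=109

Answer: D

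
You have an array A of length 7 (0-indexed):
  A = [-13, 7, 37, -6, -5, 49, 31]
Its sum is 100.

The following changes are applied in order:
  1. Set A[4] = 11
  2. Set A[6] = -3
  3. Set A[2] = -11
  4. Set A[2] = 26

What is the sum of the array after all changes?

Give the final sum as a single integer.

Answer: 71

Derivation:
Initial sum: 100
Change 1: A[4] -5 -> 11, delta = 16, sum = 116
Change 2: A[6] 31 -> -3, delta = -34, sum = 82
Change 3: A[2] 37 -> -11, delta = -48, sum = 34
Change 4: A[2] -11 -> 26, delta = 37, sum = 71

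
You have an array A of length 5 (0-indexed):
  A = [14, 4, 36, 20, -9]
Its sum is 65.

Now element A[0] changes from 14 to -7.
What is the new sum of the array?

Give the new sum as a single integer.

Old value at index 0: 14
New value at index 0: -7
Delta = -7 - 14 = -21
New sum = old_sum + delta = 65 + (-21) = 44

Answer: 44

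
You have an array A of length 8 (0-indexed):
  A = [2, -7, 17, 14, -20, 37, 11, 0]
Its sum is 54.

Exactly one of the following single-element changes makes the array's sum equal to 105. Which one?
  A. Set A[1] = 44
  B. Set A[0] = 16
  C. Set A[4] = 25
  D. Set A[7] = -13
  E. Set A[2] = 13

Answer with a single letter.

Answer: A

Derivation:
Option A: A[1] -7->44, delta=51, new_sum=54+(51)=105 <-- matches target
Option B: A[0] 2->16, delta=14, new_sum=54+(14)=68
Option C: A[4] -20->25, delta=45, new_sum=54+(45)=99
Option D: A[7] 0->-13, delta=-13, new_sum=54+(-13)=41
Option E: A[2] 17->13, delta=-4, new_sum=54+(-4)=50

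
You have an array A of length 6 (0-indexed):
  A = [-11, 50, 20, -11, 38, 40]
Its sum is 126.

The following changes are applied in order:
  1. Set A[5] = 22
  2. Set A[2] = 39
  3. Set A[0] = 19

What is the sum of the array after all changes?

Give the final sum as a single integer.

Answer: 157

Derivation:
Initial sum: 126
Change 1: A[5] 40 -> 22, delta = -18, sum = 108
Change 2: A[2] 20 -> 39, delta = 19, sum = 127
Change 3: A[0] -11 -> 19, delta = 30, sum = 157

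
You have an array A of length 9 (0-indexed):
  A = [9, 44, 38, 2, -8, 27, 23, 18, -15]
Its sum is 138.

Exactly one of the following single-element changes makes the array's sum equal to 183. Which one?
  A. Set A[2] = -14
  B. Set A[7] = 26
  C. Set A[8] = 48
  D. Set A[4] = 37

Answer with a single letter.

Answer: D

Derivation:
Option A: A[2] 38->-14, delta=-52, new_sum=138+(-52)=86
Option B: A[7] 18->26, delta=8, new_sum=138+(8)=146
Option C: A[8] -15->48, delta=63, new_sum=138+(63)=201
Option D: A[4] -8->37, delta=45, new_sum=138+(45)=183 <-- matches target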